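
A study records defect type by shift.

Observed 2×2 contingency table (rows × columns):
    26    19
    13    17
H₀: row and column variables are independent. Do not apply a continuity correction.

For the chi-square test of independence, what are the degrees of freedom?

df = (r−1)(c−1) = (2−1)·(2−1) = 1

degrees of freedom = 1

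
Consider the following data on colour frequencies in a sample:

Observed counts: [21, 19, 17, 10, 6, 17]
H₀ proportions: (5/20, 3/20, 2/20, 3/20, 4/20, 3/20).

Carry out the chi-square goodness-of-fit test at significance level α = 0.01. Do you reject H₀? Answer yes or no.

n = 90; E_i = n·p_i = [22.50, 13.50, 9.00, 13.50, 18.00, 13.50]
χ² = (21−22.50)²/22.50 + (19−13.50)²/13.50 + (17−9.00)²/9.00 + (10−13.50)²/13.50 + (6−18.00)²/18.00 + (17−13.50)²/13.50 = 19.2667
df = 5
p-value (upper-tail) = 0.00171
At α=0.01: p < α → reject H₀

reject H₀: yes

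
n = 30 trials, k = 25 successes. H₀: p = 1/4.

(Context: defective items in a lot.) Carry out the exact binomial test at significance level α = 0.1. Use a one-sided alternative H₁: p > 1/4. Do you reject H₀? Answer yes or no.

reject H₀: yes

Exact binomial: n=30, k=25, p₀=1/4=0.2500
P(X≥25) from Σ C(n,i)·p₀^i·(1−p₀)^(n−i)
p-value (one-sided, H₁ greater) = 0.00000
At α=0.1: p < α → reject H₀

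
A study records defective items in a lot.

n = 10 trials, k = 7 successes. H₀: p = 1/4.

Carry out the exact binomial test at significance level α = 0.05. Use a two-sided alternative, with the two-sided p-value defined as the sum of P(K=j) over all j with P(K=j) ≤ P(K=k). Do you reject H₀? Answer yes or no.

reject H₀: yes

Exact binomial: n=10, k=7, p₀=1/4=0.2500
P(X=j) = C(n,j)·p₀^j·(1−p₀)^(n−j); p = Σ P(X=j) over j with P(X=j) ≤ P(X=7)
p-value (two-sided) = 0.00351
At α=0.05: p < α → reject H₀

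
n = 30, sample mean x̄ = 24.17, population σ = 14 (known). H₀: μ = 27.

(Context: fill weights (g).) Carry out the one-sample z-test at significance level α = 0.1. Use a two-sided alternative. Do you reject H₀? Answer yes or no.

reject H₀: no

SE = σ/√n = 14/√30 = 2.5560
z = (x̄−μ₀)/SE = (24.17−27)/2.5560 = -1.1072
p-value (two-sided) = 0.26822
At α=0.1: p ≥ α → fail to reject H₀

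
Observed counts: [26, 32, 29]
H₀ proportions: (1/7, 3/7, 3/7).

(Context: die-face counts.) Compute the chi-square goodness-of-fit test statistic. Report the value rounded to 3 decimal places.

n = 87; E_i = n·p_i = [12.43, 37.29, 37.29]
χ² = (26−12.43)²/12.43 + (32−37.29)²/37.29 + (29−37.29)²/37.29 = 17.4100
df = 2

test statistic = 17.410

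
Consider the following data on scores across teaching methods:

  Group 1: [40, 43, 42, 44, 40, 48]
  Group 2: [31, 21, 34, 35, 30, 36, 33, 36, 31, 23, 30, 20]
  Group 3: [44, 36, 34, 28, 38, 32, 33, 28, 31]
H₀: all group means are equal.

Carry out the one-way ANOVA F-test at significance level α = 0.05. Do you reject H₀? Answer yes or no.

reject H₀: yes

Group means [42.83, 30.00, 33.78], grand mean 34.111
SSB = Σnᵢ(x̄ᵢ−x̄)² = 660.278; SSW = ΣΣ(x−x̄ᵢ)² = 604.389
MSB = 660.278/2 = 330.1389; MSW = 604.389/24 = 25.1829
F = MSB/MSW = 13.1097
df = (2, 24)
p-value (upper-tail) = 0.00014
At α=0.05: p < α → reject H₀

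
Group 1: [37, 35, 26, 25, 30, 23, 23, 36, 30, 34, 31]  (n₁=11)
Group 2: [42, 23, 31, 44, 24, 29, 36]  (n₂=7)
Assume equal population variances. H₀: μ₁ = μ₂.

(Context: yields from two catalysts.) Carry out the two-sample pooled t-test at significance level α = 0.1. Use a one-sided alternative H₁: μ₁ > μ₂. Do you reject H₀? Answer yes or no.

x̄₁=30.000, s₁=5.158, n₁=11
x̄₂=32.714, s₂=8.281, n₂=7
s_p² = [10·5.158² + 6·8.281²]/16 = 42.3393
SE = √(s_p²·(1/11+1/7)) = 3.1460
t = (30.000−32.714)/3.1460 = -0.8628
df = 16
p-value (one-sided, H₁ greater) = 0.79949
At α=0.1: p ≥ α → fail to reject H₀

reject H₀: no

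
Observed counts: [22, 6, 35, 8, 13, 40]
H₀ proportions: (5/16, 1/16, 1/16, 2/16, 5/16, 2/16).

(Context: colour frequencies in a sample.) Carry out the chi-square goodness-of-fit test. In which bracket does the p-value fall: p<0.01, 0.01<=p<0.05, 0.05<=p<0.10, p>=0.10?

p-value bracket: p<0.01

n = 124; E_i = n·p_i = [38.75, 7.75, 7.75, 15.50, 38.75, 15.50]
χ² = (22−38.75)²/38.75 + (6−7.75)²/7.75 + (35−7.75)²/7.75 + (8−15.50)²/15.50 + (13−38.75)²/38.75 + (40−15.50)²/15.50 = 162.9161
df = 5
p-value (upper-tail) = 0.00000
→ bracket: p<0.01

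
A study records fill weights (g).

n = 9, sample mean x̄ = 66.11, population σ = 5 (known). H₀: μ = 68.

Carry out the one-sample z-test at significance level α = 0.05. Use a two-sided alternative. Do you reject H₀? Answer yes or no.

reject H₀: no

SE = σ/√n = 5/√9 = 1.6667
z = (x̄−μ₀)/SE = (66.11−68)/1.6667 = -1.1340
p-value (two-sided) = 0.25679
At α=0.05: p ≥ α → fail to reject H₀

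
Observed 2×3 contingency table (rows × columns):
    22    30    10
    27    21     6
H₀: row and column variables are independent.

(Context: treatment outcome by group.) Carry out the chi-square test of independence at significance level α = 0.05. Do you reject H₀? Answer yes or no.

Row totals [62, 54], col totals [49, 51, 16], n=116
χ² = (22−26.19)²/26.19 + (30−27.26)²/27.26 + (10−8.55)²/8.55 + (27−22.81)²/22.81 + (21−23.74)²/23.74 + (6−7.45)²/7.45 = 2.5589
df = 2
p-value (upper-tail) = 0.27819
At α=0.05: p ≥ α → fail to reject H₀

reject H₀: no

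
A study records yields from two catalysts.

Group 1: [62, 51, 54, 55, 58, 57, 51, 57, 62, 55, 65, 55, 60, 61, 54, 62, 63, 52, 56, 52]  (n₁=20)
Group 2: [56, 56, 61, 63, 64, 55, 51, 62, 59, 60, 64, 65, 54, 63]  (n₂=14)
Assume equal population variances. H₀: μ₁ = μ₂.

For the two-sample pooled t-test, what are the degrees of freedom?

degrees of freedom = 32

df = n₁ + n₂ − 2 = 20 + 14 − 2 = 32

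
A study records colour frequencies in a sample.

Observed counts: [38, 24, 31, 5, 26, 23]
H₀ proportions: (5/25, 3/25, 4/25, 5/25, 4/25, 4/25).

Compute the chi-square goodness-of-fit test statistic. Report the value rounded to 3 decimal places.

test statistic = 27.711

n = 147; E_i = n·p_i = [29.40, 17.64, 23.52, 29.40, 23.52, 23.52]
χ² = (38−29.40)²/29.40 + (24−17.64)²/17.64 + (31−23.52)²/23.52 + (5−29.40)²/29.40 + (26−23.52)²/23.52 + (23−23.52)²/23.52 = 27.7109
df = 5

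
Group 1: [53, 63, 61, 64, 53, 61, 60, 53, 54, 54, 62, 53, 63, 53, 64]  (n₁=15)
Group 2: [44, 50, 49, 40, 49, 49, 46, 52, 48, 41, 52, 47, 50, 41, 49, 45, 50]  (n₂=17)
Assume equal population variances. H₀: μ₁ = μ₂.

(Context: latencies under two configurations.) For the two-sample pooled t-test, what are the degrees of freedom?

degrees of freedom = 30

df = n₁ + n₂ − 2 = 15 + 17 − 2 = 30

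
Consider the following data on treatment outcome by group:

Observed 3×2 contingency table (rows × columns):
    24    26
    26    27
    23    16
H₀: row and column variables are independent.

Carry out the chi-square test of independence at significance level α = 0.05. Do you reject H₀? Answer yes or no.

Row totals [50, 53, 39], col totals [73, 69], n=142
χ² = (24−25.70)²/25.70 + (26−24.30)²/24.30 + (26−27.25)²/27.25 + (27−25.75)²/25.75 + (23−20.05)²/20.05 + (16−18.95)²/18.95 = 1.2436
df = 2
p-value (upper-tail) = 0.53698
At α=0.05: p ≥ α → fail to reject H₀

reject H₀: no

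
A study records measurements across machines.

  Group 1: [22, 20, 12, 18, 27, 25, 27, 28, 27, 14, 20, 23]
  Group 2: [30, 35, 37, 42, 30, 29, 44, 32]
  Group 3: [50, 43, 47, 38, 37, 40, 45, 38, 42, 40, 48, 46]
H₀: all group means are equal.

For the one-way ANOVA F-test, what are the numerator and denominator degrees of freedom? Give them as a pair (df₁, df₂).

k = 3 groups, N = 32 total
df = (k−1, N−k) = (3−1, 32−3) = (2, 29)

degrees of freedom = [2, 29]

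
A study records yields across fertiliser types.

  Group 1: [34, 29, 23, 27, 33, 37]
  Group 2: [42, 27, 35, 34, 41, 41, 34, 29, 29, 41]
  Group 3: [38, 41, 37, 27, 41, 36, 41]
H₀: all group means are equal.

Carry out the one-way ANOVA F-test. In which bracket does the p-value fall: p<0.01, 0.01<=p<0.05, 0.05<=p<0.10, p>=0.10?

Group means [30.50, 35.30, 37.29], grand mean 34.652
SSB = Σnᵢ(x̄ᵢ−x̄)² = 156.189; SSW = ΣΣ(x−x̄ᵢ)² = 575.029
MSB = 156.189/2 = 78.0944; MSW = 575.029/20 = 28.7514
F = MSB/MSW = 2.7162
df = (2, 20)
p-value (upper-tail) = 0.09045
→ bracket: 0.05<=p<0.10

p-value bracket: 0.05<=p<0.10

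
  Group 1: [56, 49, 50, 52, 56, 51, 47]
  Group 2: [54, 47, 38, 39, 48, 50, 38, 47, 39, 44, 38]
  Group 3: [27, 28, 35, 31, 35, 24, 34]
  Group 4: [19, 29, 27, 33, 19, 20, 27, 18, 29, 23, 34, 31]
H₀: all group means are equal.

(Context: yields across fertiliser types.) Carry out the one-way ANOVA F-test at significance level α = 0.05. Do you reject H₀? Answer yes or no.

Group means [51.57, 43.82, 30.57, 25.75], grand mean 36.919
SSB = Σnᵢ(x̄ᵢ−x̄)² = 3805.442; SSW = ΣΣ(x−x̄ᵢ)² = 875.315
MSB = 3805.442/3 = 1268.4806; MSW = 875.315/33 = 26.5247
F = MSB/MSW = 47.8226
df = (3, 33)
p-value (upper-tail) = 0.00000
At α=0.05: p < α → reject H₀

reject H₀: yes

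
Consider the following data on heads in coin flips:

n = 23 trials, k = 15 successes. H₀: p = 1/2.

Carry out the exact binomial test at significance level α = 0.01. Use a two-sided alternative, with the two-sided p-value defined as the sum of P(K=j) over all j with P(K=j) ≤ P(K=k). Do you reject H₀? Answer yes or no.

Exact binomial: n=23, k=15, p₀=1/2=0.5000
P(X=j) = C(n,j)·p₀^j·(1−p₀)^(n−j); p = Σ P(X=j) over j with P(X=j) ≤ P(X=15)
p-value (two-sided) = 0.21004
At α=0.01: p ≥ α → fail to reject H₀

reject H₀: no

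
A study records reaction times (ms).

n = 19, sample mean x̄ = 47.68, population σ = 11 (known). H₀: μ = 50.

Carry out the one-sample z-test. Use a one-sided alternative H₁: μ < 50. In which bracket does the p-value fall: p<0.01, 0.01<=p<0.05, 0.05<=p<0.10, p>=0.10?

p-value bracket: p>=0.10

SE = σ/√n = 11/√19 = 2.5236
z = (x̄−μ₀)/SE = (47.68−50)/2.5236 = -0.9193
p-value (one-sided, H₁ less) = 0.17896
→ bracket: p>=0.10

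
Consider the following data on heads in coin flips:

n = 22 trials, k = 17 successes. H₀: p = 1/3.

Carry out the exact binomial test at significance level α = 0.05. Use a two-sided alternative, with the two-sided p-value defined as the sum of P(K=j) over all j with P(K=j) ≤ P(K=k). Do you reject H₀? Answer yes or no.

reject H₀: yes

Exact binomial: n=22, k=17, p₀=1/3=0.3333
P(X=j) = C(n,j)·p₀^j·(1−p₀)^(n−j); p = Σ P(X=j) over j with P(X=j) ≤ P(X=17)
p-value (two-sided) = 0.00003
At α=0.05: p < α → reject H₀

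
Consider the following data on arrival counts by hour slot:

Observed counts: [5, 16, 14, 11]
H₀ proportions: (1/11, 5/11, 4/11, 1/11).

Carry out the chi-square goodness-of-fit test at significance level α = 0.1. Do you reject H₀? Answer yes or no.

n = 46; E_i = n·p_i = [4.18, 20.91, 16.73, 4.18]
χ² = (5−4.18)²/4.18 + (16−20.91)²/20.91 + (14−16.73)²/16.73 + (11−4.18)²/4.18 = 12.8739
df = 3
p-value (upper-tail) = 0.00492
At α=0.1: p < α → reject H₀

reject H₀: yes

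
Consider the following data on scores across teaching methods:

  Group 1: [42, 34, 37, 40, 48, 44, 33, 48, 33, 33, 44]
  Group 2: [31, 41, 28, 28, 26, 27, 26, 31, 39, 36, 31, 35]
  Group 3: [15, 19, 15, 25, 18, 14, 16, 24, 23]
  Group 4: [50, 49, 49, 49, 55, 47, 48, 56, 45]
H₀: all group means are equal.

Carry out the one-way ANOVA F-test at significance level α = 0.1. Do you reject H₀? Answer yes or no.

Group means [39.64, 31.58, 18.78, 49.78], grand mean 34.927
SSB = Σnᵢ(x̄ᵢ−x̄)² = 4710.207; SSW = ΣΣ(x−x̄ᵢ)² = 884.573
MSB = 4710.207/3 = 1570.0691; MSW = 884.573/37 = 23.9074
F = MSB/MSW = 65.6730
df = (3, 37)
p-value (upper-tail) = 0.00000
At α=0.1: p < α → reject H₀

reject H₀: yes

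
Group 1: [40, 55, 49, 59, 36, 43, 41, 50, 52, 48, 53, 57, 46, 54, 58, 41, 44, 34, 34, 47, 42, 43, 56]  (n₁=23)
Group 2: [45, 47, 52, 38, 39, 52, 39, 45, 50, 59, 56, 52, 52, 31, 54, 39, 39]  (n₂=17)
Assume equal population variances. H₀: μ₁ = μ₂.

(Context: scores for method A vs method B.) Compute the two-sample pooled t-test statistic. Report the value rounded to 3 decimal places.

test statistic = 0.256

x̄₁=47.043, s₁=7.631, n₁=23
x̄₂=46.412, s₂=7.819, n₂=17
s_p² = [22·7.631² + 16·7.819²]/38 = 59.4493
SE = √(s_p²·(1/23+1/17)) = 2.4661
t = (47.043−46.412)/2.4661 = 0.2562
df = 38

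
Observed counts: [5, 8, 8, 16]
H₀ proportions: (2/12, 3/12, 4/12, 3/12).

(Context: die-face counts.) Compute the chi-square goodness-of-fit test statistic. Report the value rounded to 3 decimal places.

test statistic = 6.838

n = 37; E_i = n·p_i = [6.17, 9.25, 12.33, 9.25]
χ² = (5−6.17)²/6.17 + (8−9.25)²/9.25 + (8−12.33)²/12.33 + (16−9.25)²/9.25 = 6.8378
df = 3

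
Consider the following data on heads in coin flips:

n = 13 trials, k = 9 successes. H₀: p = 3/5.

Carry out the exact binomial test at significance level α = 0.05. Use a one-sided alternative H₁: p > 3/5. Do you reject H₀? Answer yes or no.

reject H₀: no

Exact binomial: n=13, k=9, p₀=3/5=0.6000
P(X≥9) from Σ C(n,i)·p₀^i·(1−p₀)^(n−i)
p-value (one-sided, H₁ greater) = 0.35304
At α=0.05: p ≥ α → fail to reject H₀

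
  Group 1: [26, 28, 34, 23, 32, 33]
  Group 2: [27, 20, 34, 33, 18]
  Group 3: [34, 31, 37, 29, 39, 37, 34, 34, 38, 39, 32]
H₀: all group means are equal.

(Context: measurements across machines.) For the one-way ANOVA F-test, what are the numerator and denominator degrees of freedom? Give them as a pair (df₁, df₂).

degrees of freedom = [2, 19]

k = 3 groups, N = 22 total
df = (k−1, N−k) = (3−1, 22−3) = (2, 19)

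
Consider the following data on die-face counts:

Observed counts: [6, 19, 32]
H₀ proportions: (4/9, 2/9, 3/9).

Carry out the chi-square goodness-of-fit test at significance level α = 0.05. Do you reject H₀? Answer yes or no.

n = 57; E_i = n·p_i = [25.33, 12.67, 19.00]
χ² = (6−25.33)²/25.33 + (19−12.67)²/12.67 + (32−19.00)²/19.00 = 26.8158
df = 2
p-value (upper-tail) = 0.00000
At α=0.05: p < α → reject H₀

reject H₀: yes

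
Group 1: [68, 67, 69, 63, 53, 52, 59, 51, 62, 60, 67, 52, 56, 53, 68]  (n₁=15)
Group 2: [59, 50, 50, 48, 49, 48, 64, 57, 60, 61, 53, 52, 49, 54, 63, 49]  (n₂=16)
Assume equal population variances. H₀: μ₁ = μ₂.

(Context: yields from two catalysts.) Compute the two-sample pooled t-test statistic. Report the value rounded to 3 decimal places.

x̄₁=60.000, s₁=6.782, n₁=15
x̄₂=54.125, s₂=5.679, n₂=16
s_p² = [14·6.782² + 15·5.679²]/29 = 38.8879
SE = √(s_p²·(1/15+1/16)) = 2.2412
t = (60.000−54.125)/2.2412 = 2.6214
df = 29

test statistic = 2.621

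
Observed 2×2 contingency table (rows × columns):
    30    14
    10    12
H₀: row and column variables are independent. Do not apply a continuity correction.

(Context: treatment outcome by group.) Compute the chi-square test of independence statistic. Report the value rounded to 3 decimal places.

test statistic = 3.173

Row totals [44, 22], col totals [40, 26], n=66
χ² = (30−26.67)²/26.67 + (14−17.33)²/17.33 + (10−13.33)²/13.33 + (12−8.67)²/8.67 = 3.1731
df = 1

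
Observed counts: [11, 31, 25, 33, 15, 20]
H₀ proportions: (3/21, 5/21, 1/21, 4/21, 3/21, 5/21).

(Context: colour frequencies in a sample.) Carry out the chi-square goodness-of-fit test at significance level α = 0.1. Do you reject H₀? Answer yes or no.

n = 135; E_i = n·p_i = [19.29, 32.14, 6.43, 25.71, 19.29, 32.14]
χ² = (11−19.29)²/19.29 + (31−32.14)²/32.14 + (25−6.43)²/6.43 + (33−25.71)²/25.71 + (15−19.29)²/19.29 + (20−32.14)²/32.14 = 64.8552
df = 5
p-value (upper-tail) = 0.00000
At α=0.1: p < α → reject H₀

reject H₀: yes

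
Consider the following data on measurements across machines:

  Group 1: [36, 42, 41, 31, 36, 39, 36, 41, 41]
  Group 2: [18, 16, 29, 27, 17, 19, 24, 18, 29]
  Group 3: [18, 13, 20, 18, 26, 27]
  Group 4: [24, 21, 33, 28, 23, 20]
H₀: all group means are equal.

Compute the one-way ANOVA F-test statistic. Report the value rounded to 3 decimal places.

Group means [38.11, 21.89, 20.33, 24.83], grand mean 27.033
SSB = Σnᵢ(x̄ᵢ−x̄)² = 1641.022; SSW = ΣΣ(x−x̄ᵢ)² = 593.944
MSB = 1641.022/3 = 547.0074; MSW = 593.944/26 = 22.8440
F = MSB/MSW = 23.9453
df = (3, 26)

test statistic = 23.945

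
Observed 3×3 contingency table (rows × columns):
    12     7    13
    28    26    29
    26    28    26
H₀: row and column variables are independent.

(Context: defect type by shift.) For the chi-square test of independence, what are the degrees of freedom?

degrees of freedom = 4

df = (r−1)(c−1) = (3−1)·(3−1) = 4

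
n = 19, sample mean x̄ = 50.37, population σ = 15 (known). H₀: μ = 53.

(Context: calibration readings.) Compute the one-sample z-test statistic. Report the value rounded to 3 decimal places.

test statistic = -0.764

SE = σ/√n = 15/√19 = 3.4412
z = (x̄−μ₀)/SE = (50.37−53)/3.4412 = -0.7643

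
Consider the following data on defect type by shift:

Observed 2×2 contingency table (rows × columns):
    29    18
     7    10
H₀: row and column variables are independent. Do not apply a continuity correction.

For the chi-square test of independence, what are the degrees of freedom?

degrees of freedom = 1

df = (r−1)(c−1) = (2−1)·(2−1) = 1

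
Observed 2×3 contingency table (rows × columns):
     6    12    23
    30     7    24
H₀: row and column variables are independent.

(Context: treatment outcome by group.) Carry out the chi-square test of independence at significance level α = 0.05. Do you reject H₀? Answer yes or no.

Row totals [41, 61], col totals [36, 19, 47], n=102
χ² = (6−14.47)²/14.47 + (12−7.64)²/7.64 + (23−18.89)²/18.89 + (30−21.53)²/21.53 + (7−11.36)²/11.36 + (24−28.11)²/28.11 = 13.9519
df = 2
p-value (upper-tail) = 0.00093
At α=0.05: p < α → reject H₀

reject H₀: yes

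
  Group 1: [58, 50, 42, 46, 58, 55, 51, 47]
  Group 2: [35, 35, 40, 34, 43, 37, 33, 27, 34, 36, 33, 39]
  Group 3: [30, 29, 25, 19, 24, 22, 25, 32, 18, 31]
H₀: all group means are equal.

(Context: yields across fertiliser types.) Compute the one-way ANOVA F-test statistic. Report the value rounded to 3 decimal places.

Group means [50.88, 35.50, 25.50], grand mean 36.267
SSB = Σnᵢ(x̄ᵢ−x̄)² = 2873.492; SSW = ΣΣ(x−x̄ᵢ)² = 636.375
MSB = 2873.492/2 = 1436.7458; MSW = 636.375/27 = 23.5694
F = MSB/MSW = 60.9580
df = (2, 27)

test statistic = 60.958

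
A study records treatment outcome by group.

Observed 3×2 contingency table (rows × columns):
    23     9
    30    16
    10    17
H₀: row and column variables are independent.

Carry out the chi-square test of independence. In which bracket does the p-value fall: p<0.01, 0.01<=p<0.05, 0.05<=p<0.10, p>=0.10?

p-value bracket: 0.01<=p<0.05

Row totals [32, 46, 27], col totals [63, 42], n=105
χ² = (23−19.20)²/19.20 + (9−12.80)²/12.80 + (30−27.60)²/27.60 + (16−18.40)²/18.40 + (10−16.20)²/16.20 + (17−10.80)²/10.80 = 8.3340
df = 2
p-value (upper-tail) = 0.01550
→ bracket: 0.01<=p<0.05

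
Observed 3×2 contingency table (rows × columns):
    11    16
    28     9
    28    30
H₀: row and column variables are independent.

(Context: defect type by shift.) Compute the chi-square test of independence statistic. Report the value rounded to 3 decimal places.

test statistic = 9.665

Row totals [27, 37, 58], col totals [67, 55], n=122
χ² = (11−14.83)²/14.83 + (16−12.17)²/12.17 + (28−20.32)²/20.32 + (9−16.68)²/16.68 + (28−31.85)²/31.85 + (30−26.15)²/26.15 = 9.6648
df = 2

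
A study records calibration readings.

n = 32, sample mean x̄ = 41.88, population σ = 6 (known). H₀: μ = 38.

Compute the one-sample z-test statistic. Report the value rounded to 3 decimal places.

test statistic = 3.658

SE = σ/√n = 6/√32 = 1.0607
z = (x̄−μ₀)/SE = (41.88−38)/1.0607 = 3.6581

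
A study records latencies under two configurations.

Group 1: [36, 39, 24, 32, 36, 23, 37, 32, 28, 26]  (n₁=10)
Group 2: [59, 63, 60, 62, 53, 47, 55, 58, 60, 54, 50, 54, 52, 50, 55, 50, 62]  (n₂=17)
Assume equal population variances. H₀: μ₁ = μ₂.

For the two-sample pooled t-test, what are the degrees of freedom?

df = n₁ + n₂ − 2 = 10 + 17 − 2 = 25

degrees of freedom = 25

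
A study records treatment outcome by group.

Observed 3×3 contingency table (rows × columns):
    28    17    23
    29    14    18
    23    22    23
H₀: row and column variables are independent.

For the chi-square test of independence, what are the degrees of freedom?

df = (r−1)(c−1) = (3−1)·(3−1) = 4

degrees of freedom = 4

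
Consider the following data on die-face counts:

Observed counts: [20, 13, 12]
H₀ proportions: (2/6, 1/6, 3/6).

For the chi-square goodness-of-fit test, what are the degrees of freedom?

df = k − 1 = 3 − 1 = 2

degrees of freedom = 2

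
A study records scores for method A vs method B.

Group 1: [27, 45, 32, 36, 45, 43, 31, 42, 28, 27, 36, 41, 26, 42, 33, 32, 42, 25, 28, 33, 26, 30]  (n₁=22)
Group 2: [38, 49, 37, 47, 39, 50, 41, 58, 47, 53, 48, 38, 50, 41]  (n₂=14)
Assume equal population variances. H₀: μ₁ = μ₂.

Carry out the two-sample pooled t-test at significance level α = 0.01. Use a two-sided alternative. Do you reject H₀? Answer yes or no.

reject H₀: yes

x̄₁=34.091, s₁=6.852, n₁=22
x̄₂=45.429, s₂=6.465, n₂=14
s_p² = [21·6.852² + 13·6.465²]/34 = 44.9778
SE = √(s_p²·(1/22+1/14)) = 2.2928
t = (34.091−45.429)/2.2928 = -4.9448
df = 34
p-value (two-sided) = 0.00002
At α=0.01: p < α → reject H₀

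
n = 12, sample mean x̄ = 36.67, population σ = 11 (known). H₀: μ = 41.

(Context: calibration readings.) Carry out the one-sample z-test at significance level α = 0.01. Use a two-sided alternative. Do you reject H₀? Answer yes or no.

reject H₀: no

SE = σ/√n = 11/√12 = 3.1754
z = (x̄−μ₀)/SE = (36.67−41)/3.1754 = -1.3636
p-value (two-sided) = 0.17269
At α=0.01: p ≥ α → fail to reject H₀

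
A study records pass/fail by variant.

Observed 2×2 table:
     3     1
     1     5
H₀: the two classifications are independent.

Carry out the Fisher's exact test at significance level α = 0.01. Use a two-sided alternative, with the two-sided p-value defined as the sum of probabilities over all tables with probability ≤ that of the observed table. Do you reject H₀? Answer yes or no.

Margins: r₁=4, r₂=6, c₁=4, c₂=6, n=10
p_obs = C(4,3)·C(6,1)/C(10,4); sum pmf over tables with pmf ≤ p_obs
p-value (two-sided) = 0.19048
At α=0.01: p ≥ α → fail to reject H₀

reject H₀: no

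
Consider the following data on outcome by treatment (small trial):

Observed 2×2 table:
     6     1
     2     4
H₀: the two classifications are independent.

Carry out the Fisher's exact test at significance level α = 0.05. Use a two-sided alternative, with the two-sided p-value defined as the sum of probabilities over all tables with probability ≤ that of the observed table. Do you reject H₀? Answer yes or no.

Margins: r₁=7, r₂=6, c₁=8, c₂=5, n=13
p_obs = C(7,6)·C(6,2)/C(13,8); sum pmf over tables with pmf ≤ p_obs
p-value (two-sided) = 0.10256
At α=0.05: p ≥ α → fail to reject H₀

reject H₀: no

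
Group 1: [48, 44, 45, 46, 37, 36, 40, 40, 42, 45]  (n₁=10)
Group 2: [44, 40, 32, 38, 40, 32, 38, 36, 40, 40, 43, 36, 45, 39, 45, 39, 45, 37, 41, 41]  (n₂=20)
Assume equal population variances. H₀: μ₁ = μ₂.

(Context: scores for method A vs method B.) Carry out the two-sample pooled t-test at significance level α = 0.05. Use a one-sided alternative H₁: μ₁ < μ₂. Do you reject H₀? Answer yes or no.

reject H₀: no

x̄₁=42.300, s₁=3.974, n₁=10
x̄₂=39.550, s₂=3.818, n₂=20
s_p² = [9·3.974² + 19·3.818²]/28 = 14.9661
SE = √(s_p²·(1/10+1/20)) = 1.4983
t = (42.300−39.550)/1.4983 = 1.8354
df = 28
p-value (one-sided, H₁ less) = 0.96146
At α=0.05: p ≥ α → fail to reject H₀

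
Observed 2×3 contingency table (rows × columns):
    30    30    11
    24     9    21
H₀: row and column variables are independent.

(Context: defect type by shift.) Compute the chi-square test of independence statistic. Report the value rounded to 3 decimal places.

test statistic = 13.028

Row totals [71, 54], col totals [54, 39, 32], n=125
χ² = (30−30.67)²/30.67 + (30−22.15)²/22.15 + (11−18.18)²/18.18 + (24−23.33)²/23.33 + (9−16.85)²/16.85 + (21−13.82)²/13.82 = 13.0283
df = 2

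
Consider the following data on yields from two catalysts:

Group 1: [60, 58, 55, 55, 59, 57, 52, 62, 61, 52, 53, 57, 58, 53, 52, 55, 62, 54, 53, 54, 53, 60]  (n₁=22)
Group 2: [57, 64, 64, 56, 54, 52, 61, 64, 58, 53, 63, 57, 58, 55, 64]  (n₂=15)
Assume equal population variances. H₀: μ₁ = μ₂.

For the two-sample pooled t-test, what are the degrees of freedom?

df = n₁ + n₂ − 2 = 22 + 15 − 2 = 35

degrees of freedom = 35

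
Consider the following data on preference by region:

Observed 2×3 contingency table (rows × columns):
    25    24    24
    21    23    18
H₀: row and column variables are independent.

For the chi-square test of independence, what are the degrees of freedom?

df = (r−1)(c−1) = (2−1)·(3−1) = 2

degrees of freedom = 2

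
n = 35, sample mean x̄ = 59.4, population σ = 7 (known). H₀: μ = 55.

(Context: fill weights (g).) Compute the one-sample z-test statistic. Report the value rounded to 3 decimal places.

test statistic = 3.719

SE = σ/√n = 7/√35 = 1.1832
z = (x̄−μ₀)/SE = (59.4−55)/1.1832 = 3.7187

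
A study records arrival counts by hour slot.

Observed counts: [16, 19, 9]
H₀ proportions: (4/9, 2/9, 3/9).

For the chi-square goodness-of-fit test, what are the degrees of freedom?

df = k − 1 = 3 − 1 = 2

degrees of freedom = 2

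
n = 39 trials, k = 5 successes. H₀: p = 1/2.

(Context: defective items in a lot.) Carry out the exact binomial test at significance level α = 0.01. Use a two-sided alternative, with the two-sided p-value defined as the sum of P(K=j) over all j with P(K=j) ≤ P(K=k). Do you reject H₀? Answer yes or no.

reject H₀: yes

Exact binomial: n=39, k=5, p₀=1/2=0.5000
P(X=j) = C(n,j)·p₀^j·(1−p₀)^(n−j); p = Σ P(X=j) over j with P(X=j) ≤ P(X=5)
p-value (two-sided) = 0.00000
At α=0.01: p < α → reject H₀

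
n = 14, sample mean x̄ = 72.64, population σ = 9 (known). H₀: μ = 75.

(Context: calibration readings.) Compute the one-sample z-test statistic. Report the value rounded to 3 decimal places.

SE = σ/√n = 9/√14 = 2.4054
z = (x̄−μ₀)/SE = (72.64−75)/2.4054 = -0.9811

test statistic = -0.981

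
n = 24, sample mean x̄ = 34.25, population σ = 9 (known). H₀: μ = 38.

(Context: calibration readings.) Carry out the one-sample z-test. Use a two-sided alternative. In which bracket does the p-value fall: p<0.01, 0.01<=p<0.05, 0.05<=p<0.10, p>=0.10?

p-value bracket: 0.01<=p<0.05

SE = σ/√n = 9/√24 = 1.8371
z = (x̄−μ₀)/SE = (34.25−38)/1.8371 = -2.0412
p-value (two-sided) = 0.04123
→ bracket: 0.01<=p<0.05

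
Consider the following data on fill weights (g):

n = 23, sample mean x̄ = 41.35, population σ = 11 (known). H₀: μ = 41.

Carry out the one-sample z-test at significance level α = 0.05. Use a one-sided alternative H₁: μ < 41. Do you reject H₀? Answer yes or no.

reject H₀: no

SE = σ/√n = 11/√23 = 2.2937
z = (x̄−μ₀)/SE = (41.35−41)/2.2937 = 0.1526
p-value (one-sided, H₁ less) = 0.56064
At α=0.05: p ≥ α → fail to reject H₀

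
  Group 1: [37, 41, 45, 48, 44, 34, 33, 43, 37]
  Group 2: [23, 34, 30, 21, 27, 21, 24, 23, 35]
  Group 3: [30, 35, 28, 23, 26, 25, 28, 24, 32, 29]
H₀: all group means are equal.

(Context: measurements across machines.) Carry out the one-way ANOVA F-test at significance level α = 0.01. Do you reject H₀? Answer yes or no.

reject H₀: yes

Group means [40.22, 26.44, 28.00], grand mean 31.429
SSB = Σnᵢ(x̄ᵢ−x̄)² = 1037.079; SSW = ΣΣ(x−x̄ᵢ)² = 573.778
MSB = 1037.079/2 = 518.5397; MSW = 573.778/25 = 22.9511
F = MSB/MSW = 22.5932
df = (2, 25)
p-value (upper-tail) = 0.00000
At α=0.01: p < α → reject H₀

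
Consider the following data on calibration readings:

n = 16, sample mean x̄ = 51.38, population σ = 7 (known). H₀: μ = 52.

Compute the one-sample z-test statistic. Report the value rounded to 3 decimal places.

test statistic = -0.354

SE = σ/√n = 7/√16 = 1.7500
z = (x̄−μ₀)/SE = (51.38−52)/1.7500 = -0.3543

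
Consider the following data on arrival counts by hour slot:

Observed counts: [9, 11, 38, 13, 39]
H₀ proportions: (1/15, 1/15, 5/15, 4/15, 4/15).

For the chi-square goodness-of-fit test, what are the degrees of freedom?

df = k − 1 = 5 − 1 = 4

degrees of freedom = 4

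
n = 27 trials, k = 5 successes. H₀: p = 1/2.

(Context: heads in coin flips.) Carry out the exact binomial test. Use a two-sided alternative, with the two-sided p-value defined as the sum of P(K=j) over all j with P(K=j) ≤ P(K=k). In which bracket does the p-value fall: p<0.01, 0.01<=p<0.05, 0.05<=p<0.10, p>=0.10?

p-value bracket: p<0.01

Exact binomial: n=27, k=5, p₀=1/2=0.5000
P(X=j) = C(n,j)·p₀^j·(1−p₀)^(n−j); p = Σ P(X=j) over j with P(X=j) ≤ P(X=5)
p-value (two-sided) = 0.00151
→ bracket: p<0.01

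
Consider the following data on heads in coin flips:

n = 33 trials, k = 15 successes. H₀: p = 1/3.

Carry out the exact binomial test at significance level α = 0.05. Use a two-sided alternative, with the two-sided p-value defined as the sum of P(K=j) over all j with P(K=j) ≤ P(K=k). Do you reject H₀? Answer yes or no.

Exact binomial: n=33, k=15, p₀=1/3=0.3333
P(X=j) = C(n,j)·p₀^j·(1−p₀)^(n−j); p = Σ P(X=j) over j with P(X=j) ≤ P(X=15)
p-value (two-sided) = 0.14334
At α=0.05: p ≥ α → fail to reject H₀

reject H₀: no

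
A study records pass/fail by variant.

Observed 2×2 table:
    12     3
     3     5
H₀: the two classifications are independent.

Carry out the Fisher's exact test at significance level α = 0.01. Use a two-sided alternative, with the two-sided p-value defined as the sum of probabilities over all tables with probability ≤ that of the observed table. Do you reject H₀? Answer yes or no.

reject H₀: no

Margins: r₁=15, r₂=8, c₁=15, c₂=8, n=23
p_obs = C(15,12)·C(8,3)/C(23,15); sum pmf over tables with pmf ≤ p_obs
p-value (two-sided) = 0.07133
At α=0.01: p ≥ α → fail to reject H₀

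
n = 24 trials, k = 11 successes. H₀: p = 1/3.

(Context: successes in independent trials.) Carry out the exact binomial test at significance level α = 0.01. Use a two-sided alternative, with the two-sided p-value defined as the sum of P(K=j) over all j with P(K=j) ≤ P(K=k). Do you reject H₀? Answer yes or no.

reject H₀: no

Exact binomial: n=24, k=11, p₀=1/3=0.3333
P(X=j) = C(n,j)·p₀^j·(1−p₀)^(n−j); p = Σ P(X=j) over j with P(X=j) ≤ P(X=11)
p-value (two-sided) = 0.19941
At α=0.01: p ≥ α → fail to reject H₀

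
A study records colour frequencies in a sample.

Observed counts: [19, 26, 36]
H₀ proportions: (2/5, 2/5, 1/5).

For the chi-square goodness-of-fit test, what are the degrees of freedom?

df = k − 1 = 3 − 1 = 2

degrees of freedom = 2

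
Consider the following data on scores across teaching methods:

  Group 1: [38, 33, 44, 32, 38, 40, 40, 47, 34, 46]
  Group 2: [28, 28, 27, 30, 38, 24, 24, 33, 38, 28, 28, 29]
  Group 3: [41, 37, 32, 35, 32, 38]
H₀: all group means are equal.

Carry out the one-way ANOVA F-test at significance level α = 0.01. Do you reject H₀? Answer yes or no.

reject H₀: yes

Group means [39.20, 29.58, 35.83], grand mean 34.357
SSB = Σnᵢ(x̄ᵢ−x̄)² = 521.079; SSW = ΣΣ(x−x̄ᵢ)² = 547.350
MSB = 521.079/2 = 260.5393; MSW = 547.350/25 = 21.8940
F = MSB/MSW = 11.9000
df = (2, 25)
p-value (upper-tail) = 0.00023
At α=0.01: p < α → reject H₀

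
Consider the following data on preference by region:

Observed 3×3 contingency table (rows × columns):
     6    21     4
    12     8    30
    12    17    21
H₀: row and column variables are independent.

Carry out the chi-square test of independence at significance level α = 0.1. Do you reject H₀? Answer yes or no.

Row totals [31, 50, 50], col totals [30, 46, 55], n=131
χ² = (6−7.10)²/7.10 + (21−10.89)²/10.89 + (4−13.02)²/13.02 + (12−11.45)²/11.45 + (8−17.56)²/17.56 + (30−20.99)²/20.99 + (12−11.45)²/11.45 + (17−17.56)²/17.56 + (21−20.99)²/20.99 = 24.9509
df = 4
p-value (upper-tail) = 0.00005
At α=0.1: p < α → reject H₀

reject H₀: yes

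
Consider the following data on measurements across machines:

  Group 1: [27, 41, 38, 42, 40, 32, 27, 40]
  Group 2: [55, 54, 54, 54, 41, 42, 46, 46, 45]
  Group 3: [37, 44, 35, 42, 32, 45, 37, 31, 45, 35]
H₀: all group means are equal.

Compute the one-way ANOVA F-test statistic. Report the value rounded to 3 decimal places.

test statistic = 12.177

Group means [35.88, 48.56, 38.30], grand mean 41.000
SSB = Σnᵢ(x̄ᵢ−x̄)² = 796.803; SSW = ΣΣ(x−x̄ᵢ)² = 785.197
MSB = 796.803/2 = 398.4014; MSW = 785.197/24 = 32.7166
F = MSB/MSW = 12.1774
df = (2, 24)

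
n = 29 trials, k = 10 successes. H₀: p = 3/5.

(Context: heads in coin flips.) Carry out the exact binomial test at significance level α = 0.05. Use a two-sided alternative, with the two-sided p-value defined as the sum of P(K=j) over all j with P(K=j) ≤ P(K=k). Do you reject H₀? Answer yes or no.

Exact binomial: n=29, k=10, p₀=3/5=0.6000
P(X=j) = C(n,j)·p₀^j·(1−p₀)^(n−j); p = Σ P(X=j) over j with P(X=j) ≤ P(X=10)
p-value (two-sided) = 0.00705
At α=0.05: p < α → reject H₀

reject H₀: yes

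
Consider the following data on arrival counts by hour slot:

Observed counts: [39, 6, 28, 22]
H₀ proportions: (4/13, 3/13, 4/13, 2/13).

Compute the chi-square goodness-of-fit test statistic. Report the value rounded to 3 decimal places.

test statistic = 18.613

n = 95; E_i = n·p_i = [29.23, 21.92, 29.23, 14.62]
χ² = (39−29.23)²/29.23 + (6−21.92)²/21.92 + (28−29.23)²/29.23 + (22−14.62)²/14.62 = 18.6132
df = 3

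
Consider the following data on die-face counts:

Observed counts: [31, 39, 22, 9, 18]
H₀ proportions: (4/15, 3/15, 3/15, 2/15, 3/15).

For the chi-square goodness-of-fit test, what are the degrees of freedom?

degrees of freedom = 4

df = k − 1 = 5 − 1 = 4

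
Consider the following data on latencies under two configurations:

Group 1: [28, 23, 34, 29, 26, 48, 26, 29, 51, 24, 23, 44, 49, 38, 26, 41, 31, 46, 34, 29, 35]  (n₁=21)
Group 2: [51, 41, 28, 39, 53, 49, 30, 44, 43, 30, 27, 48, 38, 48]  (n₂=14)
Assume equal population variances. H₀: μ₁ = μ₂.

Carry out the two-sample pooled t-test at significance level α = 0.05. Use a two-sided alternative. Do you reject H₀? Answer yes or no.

reject H₀: yes

x̄₁=34.000, s₁=9.149, n₁=21
x̄₂=40.643, s₂=8.932, n₂=14
s_p² = [20·9.149² + 13·8.932²]/33 = 82.1580
SE = √(s_p²·(1/21+1/14)) = 3.1274
t = (34.000−40.643)/3.1274 = -2.1241
df = 33
p-value (two-sided) = 0.04125
At α=0.05: p < α → reject H₀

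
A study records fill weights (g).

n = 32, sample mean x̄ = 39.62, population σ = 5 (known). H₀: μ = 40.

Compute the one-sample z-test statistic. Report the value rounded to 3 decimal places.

test statistic = -0.430

SE = σ/√n = 5/√32 = 0.8839
z = (x̄−μ₀)/SE = (39.62−40)/0.8839 = -0.4299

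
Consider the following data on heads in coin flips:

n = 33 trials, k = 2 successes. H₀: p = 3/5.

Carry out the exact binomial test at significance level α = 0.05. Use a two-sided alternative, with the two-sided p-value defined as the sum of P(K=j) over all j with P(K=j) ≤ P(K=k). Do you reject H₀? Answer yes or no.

reject H₀: yes

Exact binomial: n=33, k=2, p₀=3/5=0.6000
P(X=j) = C(n,j)·p₀^j·(1−p₀)^(n−j); p = Σ P(X=j) over j with P(X=j) ≤ P(X=2)
p-value (two-sided) = 0.00000
At α=0.05: p < α → reject H₀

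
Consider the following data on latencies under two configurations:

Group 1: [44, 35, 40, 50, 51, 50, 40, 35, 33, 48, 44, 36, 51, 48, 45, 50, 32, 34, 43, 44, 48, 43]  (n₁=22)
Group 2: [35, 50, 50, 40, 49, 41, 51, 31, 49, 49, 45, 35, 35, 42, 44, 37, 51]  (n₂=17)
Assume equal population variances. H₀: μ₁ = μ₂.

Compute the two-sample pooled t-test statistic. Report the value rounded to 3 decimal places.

test statistic = -0.127

x̄₁=42.909, s₁=6.376, n₁=22
x̄₂=43.176, s₂=6.729, n₂=17
s_p² = [21·6.376² + 16·6.729²]/37 = 42.6565
SE = √(s_p²·(1/22+1/17)) = 2.1091
t = (42.909−43.176)/2.1091 = -0.1268
df = 37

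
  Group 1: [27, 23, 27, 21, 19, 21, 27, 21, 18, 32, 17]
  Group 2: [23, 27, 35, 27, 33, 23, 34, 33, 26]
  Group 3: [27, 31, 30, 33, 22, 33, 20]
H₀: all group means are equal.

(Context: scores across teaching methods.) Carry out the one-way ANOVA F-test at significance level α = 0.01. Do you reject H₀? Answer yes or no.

Group means [23.00, 29.00, 28.00], grand mean 26.296
SSB = Σnᵢ(x̄ᵢ−x̄)² = 205.630; SSW = ΣΣ(x−x̄ᵢ)² = 564.000
MSB = 205.630/2 = 102.8148; MSW = 564.000/24 = 23.5000
F = MSB/MSW = 4.3751
df = (2, 24)
p-value (upper-tail) = 0.02399
At α=0.01: p ≥ α → fail to reject H₀

reject H₀: no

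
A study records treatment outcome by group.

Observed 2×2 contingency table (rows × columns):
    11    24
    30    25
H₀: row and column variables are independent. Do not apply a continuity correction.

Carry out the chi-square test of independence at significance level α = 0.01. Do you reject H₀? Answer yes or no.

Row totals [35, 55], col totals [41, 49], n=90
χ² = (11−15.94)²/15.94 + (24−19.06)²/19.06 + (30−25.06)²/25.06 + (25−29.94)²/29.94 = 4.6084
df = 1
p-value (upper-tail) = 0.03182
At α=0.01: p ≥ α → fail to reject H₀

reject H₀: no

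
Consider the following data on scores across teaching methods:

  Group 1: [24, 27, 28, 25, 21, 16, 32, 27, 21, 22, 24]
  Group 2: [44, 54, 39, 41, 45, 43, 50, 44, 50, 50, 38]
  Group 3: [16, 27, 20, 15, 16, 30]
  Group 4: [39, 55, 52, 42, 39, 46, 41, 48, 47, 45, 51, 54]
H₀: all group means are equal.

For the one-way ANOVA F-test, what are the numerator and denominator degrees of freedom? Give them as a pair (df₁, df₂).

k = 4 groups, N = 40 total
df = (k−1, N−k) = (4−1, 40−4) = (3, 36)

degrees of freedom = [3, 36]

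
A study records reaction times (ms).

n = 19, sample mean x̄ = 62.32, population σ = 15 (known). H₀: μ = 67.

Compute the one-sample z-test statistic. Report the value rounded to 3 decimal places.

test statistic = -1.360

SE = σ/√n = 15/√19 = 3.4412
z = (x̄−μ₀)/SE = (62.32−67)/3.4412 = -1.3600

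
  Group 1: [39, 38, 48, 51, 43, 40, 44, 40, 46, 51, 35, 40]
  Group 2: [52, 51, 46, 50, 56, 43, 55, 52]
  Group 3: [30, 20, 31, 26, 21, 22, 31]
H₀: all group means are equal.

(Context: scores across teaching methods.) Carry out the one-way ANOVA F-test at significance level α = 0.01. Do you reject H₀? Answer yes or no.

reject H₀: yes

Group means [42.92, 50.62, 25.86], grand mean 40.778
SSB = Σnᵢ(x̄ᵢ−x̄)² = 2389.018; SSW = ΣΣ(x−x̄ᵢ)² = 569.649
MSB = 2389.018/2 = 1194.5089; MSW = 569.649/24 = 23.7354
F = MSB/MSW = 50.3261
df = (2, 24)
p-value (upper-tail) = 0.00000
At α=0.01: p < α → reject H₀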